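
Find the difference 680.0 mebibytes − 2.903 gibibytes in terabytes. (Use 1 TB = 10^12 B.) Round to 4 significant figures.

-0.002404 TB

680.0 MiB = 0.000713032 TB and 2.903 GiB = 0.00311707 TB.
0.000713032 − 0.00311707 ≈ -0.002404 TB.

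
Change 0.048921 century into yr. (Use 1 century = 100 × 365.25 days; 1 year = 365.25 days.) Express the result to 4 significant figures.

4.892 years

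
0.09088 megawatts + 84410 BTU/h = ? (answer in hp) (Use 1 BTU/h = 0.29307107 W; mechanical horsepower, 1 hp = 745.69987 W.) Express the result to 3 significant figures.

155 horsepower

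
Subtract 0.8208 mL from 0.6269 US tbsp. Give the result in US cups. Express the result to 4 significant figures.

0.03571 US cup

0.6269 US tbsp = 0.03918125 US cup and 0.8208 mL = 0.003469319 US cup.
0.03918125 − 0.003469319 ≈ 0.03571 US cup.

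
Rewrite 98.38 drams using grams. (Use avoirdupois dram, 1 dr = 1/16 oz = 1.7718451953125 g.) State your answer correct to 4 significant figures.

1 dr = 1.77185 grams.
Thus 98.38 × 1.77185 ≈ 174.3 g.

174.3 g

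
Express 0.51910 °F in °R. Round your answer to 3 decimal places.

°R = °F + 459.67.
Applying the formula gives 460.189 °R.

460.189 °R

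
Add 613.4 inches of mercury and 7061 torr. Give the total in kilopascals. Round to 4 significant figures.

3019 kPa

613.4 inHg = 2077.21 kPa and 7061 torr = 941.389 kPa.
2077.21 + 941.389 ≈ 3019 kPa.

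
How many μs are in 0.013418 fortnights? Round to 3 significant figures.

1.62 × 10^10 μs

1 fortnight = 1.20960 × 10^12 μs.
Thus 0.013418 × 1.20960 × 10^12 ≈ 1.62 × 10^10 μs.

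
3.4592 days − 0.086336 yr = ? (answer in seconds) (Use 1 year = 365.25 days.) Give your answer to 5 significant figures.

-2.4257 × 10^6 seconds

3.4592 d = 298875 s and 0.086336 yr = 2.72456 × 10^6 s.
298875 − 2.72456 × 10^6 ≈ -2.4257 × 10^6 s.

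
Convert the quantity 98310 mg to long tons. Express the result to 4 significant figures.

9.676 × 10^-5 long tons

1 mg = 9.84207 × 10^-10 long ton.
Thus 98310 × 9.84207 × 10^-10 ≈ 9.676 × 10^-5 long ton.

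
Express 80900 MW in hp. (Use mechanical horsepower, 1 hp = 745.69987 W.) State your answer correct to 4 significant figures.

1.085 × 10^8 horsepower

1 megawatt = 1341.02 horsepower.
Thus 80900 × 1341.02 ≈ 1.085 × 10^8 hp.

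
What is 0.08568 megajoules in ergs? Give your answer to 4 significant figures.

8.568e+11 erg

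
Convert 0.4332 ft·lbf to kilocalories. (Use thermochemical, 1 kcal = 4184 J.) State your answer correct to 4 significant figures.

0.0001404 kcal

1 foot-pound = 0.000324048 kcal.
0.4332 × 0.000324048 ≈ 0.0001404 kcal.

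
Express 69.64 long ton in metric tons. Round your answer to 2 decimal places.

1 long ton = 1.01605 t.
69.64 × 1.01605 ≈ 70.76 t.

70.76 t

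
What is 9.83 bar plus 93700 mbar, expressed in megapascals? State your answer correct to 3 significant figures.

9.83 bar = 0.983000 MPa and 93700 mbar = 9.37000 MPa.
0.983000 + 9.37000 ≈ 10.4 MPa.

10.4 MPa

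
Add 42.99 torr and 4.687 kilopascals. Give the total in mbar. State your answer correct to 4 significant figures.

42.99 torr = 57.3153 mbar and 4.687 kPa = 46.8700 mbar.
57.3153 + 46.8700 ≈ 104.2 mbar.

104.2 millibar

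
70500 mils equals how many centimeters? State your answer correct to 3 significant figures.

179 centimeters

1 mil = 0.00254000 cm.
Then 70500 × 0.00254000 ≈ 179 cm.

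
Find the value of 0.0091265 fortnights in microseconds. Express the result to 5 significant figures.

1.1039e+10 μs

1 fortnight = 1.20960e+12 μs.
0.0091265 × 1.20960e+12 ≈ 1.1039e+10 μs.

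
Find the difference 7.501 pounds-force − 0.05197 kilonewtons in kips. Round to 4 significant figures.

-0.004182 kip

7.501 lbf = 0.00750100 kip and 0.05197 kN = 0.0116833 kip.
0.00750100 − 0.0116833 ≈ -0.004182 kip.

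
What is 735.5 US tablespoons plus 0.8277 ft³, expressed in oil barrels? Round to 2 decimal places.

735.5 US tbsp = 0.0684059 bbl and 0.8277 ft³ = 0.147420 bbl.
0.0684059 + 0.147420 ≈ 0.22 bbl.

0.22 bbl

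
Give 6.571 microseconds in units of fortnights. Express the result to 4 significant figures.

5.432e-12 fortnight

1 microsecond = 8.26720e-13 fortnights.
Then 6.571 × 8.26720e-13 ≈ 5.432e-12 fortnight.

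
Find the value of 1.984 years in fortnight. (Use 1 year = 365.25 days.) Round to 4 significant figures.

1 yr = 26.0893 fortnights.
1.984 × 26.0893 ≈ 51.76 fortnight.

51.76 fortnights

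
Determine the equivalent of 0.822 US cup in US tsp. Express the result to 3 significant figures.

39.5 US tsp

1 US cup = 48.0000 US teaspoons.
Thus 0.822 × 48.0000 ≈ 39.5 US tsp.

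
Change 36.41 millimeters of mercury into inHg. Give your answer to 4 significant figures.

1 mmHg = 0.0393701 inches of mercury.
So 36.41 × 0.0393701 ≈ 1.433 inHg.

1.433 inches of mercury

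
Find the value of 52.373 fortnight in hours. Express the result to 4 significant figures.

17600 h

1 fortnight = 336.000 h.
So 52.373 × 336.000 ≈ 17600 h.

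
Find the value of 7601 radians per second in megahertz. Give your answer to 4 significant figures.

1 rad/s = 1.59155 × 10^-7 megahertz.
Thus 7601 × 1.59155 × 10^-7 ≈ 0.001210 MHz.

0.001210 MHz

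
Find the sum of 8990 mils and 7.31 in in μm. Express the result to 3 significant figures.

414000 μm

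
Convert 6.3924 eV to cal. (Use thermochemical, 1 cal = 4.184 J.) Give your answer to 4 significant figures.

2.448 × 10^-19 cal

1 electronvolt = 3.82929 × 10^-20 cal.
So 6.3924 × 3.82929 × 10^-20 ≈ 2.448 × 10^-19 cal.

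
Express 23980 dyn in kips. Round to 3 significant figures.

1 dyn = 2.24809e-9 kip.
Thus 23980 × 2.24809e-9 ≈ 5.39e-5 kip.

5.39e-5 kips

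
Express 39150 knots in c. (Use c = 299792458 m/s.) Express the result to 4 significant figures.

6.718 × 10^-5 c

1 kn = 1.71600 × 10^-9 c.
Thus 39150 × 1.71600 × 10^-9 ≈ 6.718 × 10^-5 c.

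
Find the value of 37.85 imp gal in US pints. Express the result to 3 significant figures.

364 US pints

1 imperial gallon = 9.60760 US pt.
37.85 × 9.60760 ≈ 364 US pt.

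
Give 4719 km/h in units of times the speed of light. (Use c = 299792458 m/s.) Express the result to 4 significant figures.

4.372 × 10^-6 times the speed of light

1 km/h = 9.26567 × 10^-10 times the speed of light.
So 4719 × 9.26567 × 10^-10 ≈ 4.372 × 10^-6 c.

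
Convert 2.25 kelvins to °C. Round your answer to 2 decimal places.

K = °C + 273.15.
Applying the formula gives -270.90 °C.

-270.90 °C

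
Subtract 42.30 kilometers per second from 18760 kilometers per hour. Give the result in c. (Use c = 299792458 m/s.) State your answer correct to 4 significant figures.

-0.0001237 c

18760 km/h = 1.73824 × 10^-5 c and 42.30 km/s = 0.000141098 c.
1.73824 × 10^-5 − 0.000141098 ≈ -0.0001237 c.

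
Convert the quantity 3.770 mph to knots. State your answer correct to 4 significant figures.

1 mph = 0.868976 knots.
Thus 3.770 × 0.868976 ≈ 3.276 kn.

3.276 kn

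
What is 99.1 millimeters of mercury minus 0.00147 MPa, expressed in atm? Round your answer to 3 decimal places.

0.116 atm

99.1 mmHg = 0.130395 atm and 0.00147 MPa = 0.0145078 atm.
0.130395 − 0.0145078 ≈ 0.116 atm.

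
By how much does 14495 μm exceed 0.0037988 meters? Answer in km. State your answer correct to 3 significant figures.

14495 μm = 1.44950e-5 km and 0.0037988 m = 3.79880e-6 km.
1.44950e-5 − 3.79880e-6 ≈ 1.07e-5 km.

1.07e-5 kilometers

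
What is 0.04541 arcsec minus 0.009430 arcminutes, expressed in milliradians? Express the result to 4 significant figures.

-0.002523 mrad

0.04541 arcsec = 0.000220154 mrad and 0.009430 arcmin = 0.00274308 mrad.
0.000220154 − 0.00274308 ≈ -0.002523 mrad.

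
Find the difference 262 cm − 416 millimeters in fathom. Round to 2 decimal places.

1.21 fathoms

262 cm = 1.43263 fathom and 416 mm = 0.227472 fathom.
1.43263 − 0.227472 ≈ 1.21 fathom.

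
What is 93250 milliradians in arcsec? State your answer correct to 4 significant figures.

1.923e+7 arcsec

1 milliradian = 206.265 arcsec.
So 93250 × 206.265 ≈ 1.923e+7 arcsec.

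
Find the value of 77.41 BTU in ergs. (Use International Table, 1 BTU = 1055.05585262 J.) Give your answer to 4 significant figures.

8.167e+11 erg

1 British thermal unit = 1.05506e+10 erg.
Thus 77.41 × 1.05506e+10 ≈ 8.167e+11 erg.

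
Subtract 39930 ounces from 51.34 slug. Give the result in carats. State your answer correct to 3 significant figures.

-1.91e+6 ct

51.34 slug = 3.74625e+6 ct and 39930 oz = 5.65998e+6 ct.
3.74625e+6 − 5.65998e+6 ≈ -1.91e+6 ct.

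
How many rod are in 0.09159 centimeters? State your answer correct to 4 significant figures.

1 centimeter = 0.00198839 rod.
So 0.09159 × 0.00198839 ≈ 0.0001821 rod.

0.0001821 rod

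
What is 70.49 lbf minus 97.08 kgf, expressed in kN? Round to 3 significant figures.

70.49 lbf = 0.313555 kN and 97.08 kgf = 0.952030 kN.
0.313555 − 0.952030 ≈ -0.638 kN.

-0.638 kN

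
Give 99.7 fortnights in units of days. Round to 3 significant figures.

1400 days

1 fortnight = 14.0000 d.
Thus 99.7 × 14.0000 ≈ 1400 d.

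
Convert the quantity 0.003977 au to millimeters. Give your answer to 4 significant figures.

5.950 × 10^11 mm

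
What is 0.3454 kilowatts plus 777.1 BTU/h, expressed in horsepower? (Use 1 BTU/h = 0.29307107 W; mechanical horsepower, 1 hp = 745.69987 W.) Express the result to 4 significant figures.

0.3454 kW = 0.463189 hp and 777.1 BTU/h = 0.305412 hp.
0.463189 + 0.305412 ≈ 0.7686 hp.

0.7686 horsepower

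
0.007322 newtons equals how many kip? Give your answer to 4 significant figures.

1 N = 0.000224809 kips.
Thus 0.007322 × 0.000224809 ≈ 1.646 × 10^-6 kip.

1.646 × 10^-6 kips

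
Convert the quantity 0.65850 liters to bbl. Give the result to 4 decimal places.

1 L = 0.00628981 bbl.
Then 0.65850 × 0.00628981 ≈ 0.0041 bbl.

0.0041 oil barrels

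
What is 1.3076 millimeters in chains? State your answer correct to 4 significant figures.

6.500 × 10^-5 chains

1 millimeter = 4.97097 × 10^-5 chain.
Thus 1.3076 × 4.97097 × 10^-5 ≈ 6.500 × 10^-5 chain.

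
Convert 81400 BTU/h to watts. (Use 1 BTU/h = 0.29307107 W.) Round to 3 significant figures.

23900 watts

1 BTU/h = 0.293071 watts.
81400 × 0.293071 ≈ 23900 W.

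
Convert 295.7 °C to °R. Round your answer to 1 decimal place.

1023.9 °R

°R = (°C + 273.15) × 9/5.
Applying the formula gives 1023.9 °R.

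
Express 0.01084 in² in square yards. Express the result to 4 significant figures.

1 in² = 0.000771605 yd².
Then 0.01084 × 0.000771605 ≈ 8.364 × 10^-6 yd².

8.364 × 10^-6 square yards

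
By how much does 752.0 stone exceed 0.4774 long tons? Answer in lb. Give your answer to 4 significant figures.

9459 pounds

752.0 st = 10528.0 lb and 0.4774 long ton = 1069.38 lb.
10528.0 − 1069.38 ≈ 9459 lb.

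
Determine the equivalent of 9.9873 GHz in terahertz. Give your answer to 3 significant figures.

0.00999 THz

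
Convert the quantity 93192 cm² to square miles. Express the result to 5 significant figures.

1 square centimeter = 3.86102 × 10^-11 mi².
Then 93192 × 3.86102 × 10^-11 ≈ 3.5982 × 10^-6 mi².

3.5982 × 10^-6 mi²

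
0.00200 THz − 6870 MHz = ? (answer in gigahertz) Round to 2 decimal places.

-4.87 GHz

0.00200 THz = 2.00000 GHz and 6870 MHz = 6.87000 GHz.
2.00000 − 6.87000 ≈ -4.87 GHz.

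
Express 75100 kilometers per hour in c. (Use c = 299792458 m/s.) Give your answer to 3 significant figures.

6.96e-5 c

1 km/h = 9.26567e-10 c.
So 75100 × 9.26567e-10 ≈ 6.96e-5 c.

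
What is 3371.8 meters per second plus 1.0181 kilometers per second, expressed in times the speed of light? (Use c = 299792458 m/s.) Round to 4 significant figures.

1.464e-5 c

3371.8 m/s = 1.12471e-5 c and 1.0181 km/s = 3.39602e-6 c.
1.12471e-5 + 3.39602e-6 ≈ 1.464e-5 c.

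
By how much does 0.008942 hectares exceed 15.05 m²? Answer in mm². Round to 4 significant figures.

0.008942 ha = 8.94200 × 10^7 mm² and 15.05 m² = 1.50500 × 10^7 mm².
8.94200 × 10^7 − 1.50500 × 10^7 ≈ 7.437 × 10^7 mm².

7.437 × 10^7 mm²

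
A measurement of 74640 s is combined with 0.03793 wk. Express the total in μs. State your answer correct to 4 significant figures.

74640 s = 7.46400 × 10^10 μs and 0.03793 wk = 2.29401 × 10^10 μs.
7.46400 × 10^10 + 2.29401 × 10^10 ≈ 9.758 × 10^10 μs.

9.758 × 10^10 μs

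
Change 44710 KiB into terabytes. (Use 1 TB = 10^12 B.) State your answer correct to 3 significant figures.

4.58e-5 TB

1 KiB = 1.02400e-9 TB.
44710 × 1.02400e-9 ≈ 4.58e-5 TB.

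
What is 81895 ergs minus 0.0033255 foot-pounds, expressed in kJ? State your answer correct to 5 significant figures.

3.6807e-6 kJ

81895 erg = 8.18950e-6 kJ and 0.0033255 ft·lbf = 4.50877e-6 kJ.
8.18950e-6 − 4.50877e-6 ≈ 3.6807e-6 kJ.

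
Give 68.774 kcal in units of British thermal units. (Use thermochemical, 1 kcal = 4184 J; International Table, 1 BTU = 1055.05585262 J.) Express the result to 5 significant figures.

1 kcal = 3.96567 BTU.
68.774 × 3.96567 ≈ 272.73 BTU.

272.73 British thermal units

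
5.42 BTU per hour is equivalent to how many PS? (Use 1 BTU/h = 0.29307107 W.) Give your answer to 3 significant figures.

0.00216 PS

1 BTU/h = 0.000398466 PS.
Then 5.42 × 0.000398466 ≈ 0.00216 PS.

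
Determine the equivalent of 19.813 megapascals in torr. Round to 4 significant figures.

148600 torr

1 megapascal = 7500.62 torr.
19.813 × 7500.62 ≈ 148600 torr.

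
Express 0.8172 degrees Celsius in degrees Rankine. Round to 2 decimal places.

493.14 degrees Rankine

°R = (°C + 273.15) × 9/5.
Applying the formula gives 493.14 °R.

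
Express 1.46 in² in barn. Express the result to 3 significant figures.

9.42 × 10^24 barn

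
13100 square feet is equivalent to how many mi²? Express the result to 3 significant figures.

0.000470 square miles

1 ft² = 3.58701 × 10^-8 mi².
13100 × 3.58701 × 10^-8 ≈ 0.000470 mi².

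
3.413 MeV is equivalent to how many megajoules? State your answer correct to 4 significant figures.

5.468e-19 MJ

1 MeV = 1.60218e-19 MJ.
So 3.413 × 1.60218e-19 ≈ 5.468e-19 MJ.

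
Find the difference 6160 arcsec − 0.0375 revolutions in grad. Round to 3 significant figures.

-13.1 gradians

6160 arcsec = 1.90123 grad and 0.0375 rev = 15.0000 grad.
1.90123 − 15.0000 ≈ -13.1 grad.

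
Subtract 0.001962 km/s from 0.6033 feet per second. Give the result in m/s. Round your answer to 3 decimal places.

0.6033 ft/s = 0.183886 m/s and 0.001962 km/s = 1.96200 m/s.
0.183886 − 1.96200 ≈ -1.778 m/s.

-1.778 m/s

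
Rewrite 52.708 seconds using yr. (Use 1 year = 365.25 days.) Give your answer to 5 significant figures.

1.6702 × 10^-6 years

1 second = 3.16881 × 10^-8 years.
Then 52.708 × 3.16881 × 10^-8 ≈ 1.6702 × 10^-6 yr.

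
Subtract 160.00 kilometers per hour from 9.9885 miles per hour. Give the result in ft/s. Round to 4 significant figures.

9.9885 mph = 14.6498 ft/s and 160.00 km/h = 145.815 ft/s.
14.6498 − 145.815 ≈ -131.2 ft/s.

-131.2 ft/s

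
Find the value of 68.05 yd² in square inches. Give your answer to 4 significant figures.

88190 square inches

1 square yard = 1296.00 square inches.
Then 68.05 × 1296.00 ≈ 88190 in².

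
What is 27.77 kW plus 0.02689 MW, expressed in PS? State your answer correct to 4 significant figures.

27.77 kW = 37.7567 PS and 0.02689 MW = 36.5602 PS.
37.7567 + 36.5602 ≈ 74.32 PS.

74.32 metric horsepower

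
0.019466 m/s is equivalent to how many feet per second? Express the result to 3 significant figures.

0.0639 ft/s

1 m/s = 3.28084 ft/s.
0.019466 × 3.28084 ≈ 0.0639 ft/s.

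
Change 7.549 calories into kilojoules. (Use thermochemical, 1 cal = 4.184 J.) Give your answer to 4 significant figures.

0.03159 kilojoules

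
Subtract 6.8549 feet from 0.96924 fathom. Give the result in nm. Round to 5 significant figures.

-3.1683e+8 nm

0.96924 fathom = 1.772546e+9 nm and 6.8549 ft = 2.089374e+9 nm.
1.772546e+9 − 2.089374e+9 ≈ -3.1683e+8 nm.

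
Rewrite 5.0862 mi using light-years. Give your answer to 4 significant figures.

8.652e-13 light-years

1 mi = 1.70108e-13 light-years.
So 5.0862 × 1.70108e-13 ≈ 8.652e-13 ly.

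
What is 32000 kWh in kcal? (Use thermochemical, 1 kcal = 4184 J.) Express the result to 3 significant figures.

2.75 × 10^7 kilocalories

1 kilowatt-hour = 860.421 kcal.
Thus 32000 × 860.421 ≈ 2.75 × 10^7 kcal.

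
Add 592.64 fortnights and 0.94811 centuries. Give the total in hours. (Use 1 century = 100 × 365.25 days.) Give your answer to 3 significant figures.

592.64 fortnight = 199127 h and 0.94811 century = 831113 h.
199127 + 831113 ≈ 1.03e+6 h.

1.03e+6 hours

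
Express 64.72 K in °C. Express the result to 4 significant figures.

K = °C + 273.15.
Applying the formula gives -208.4 °C.

-208.4 °C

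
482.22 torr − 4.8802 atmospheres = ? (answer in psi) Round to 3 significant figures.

-62.4 psi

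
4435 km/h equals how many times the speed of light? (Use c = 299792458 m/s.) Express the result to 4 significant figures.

4.109e-6 times the speed of light

1 km/h = 9.26567e-10 times the speed of light.
4435 × 9.26567e-10 ≈ 4.109e-6 c.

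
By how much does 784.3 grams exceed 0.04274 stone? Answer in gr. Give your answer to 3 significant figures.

784.3 g = 12103.6 gr and 0.04274 st = 4188.52 gr.
12103.6 − 4188.52 ≈ 7920 gr.

7920 gr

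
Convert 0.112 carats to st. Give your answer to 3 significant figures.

3.53 × 10^-6 stone

1 carat = 3.14946 × 10^-5 st.
Thus 0.112 × 3.14946 × 10^-5 ≈ 3.53 × 10^-6 st.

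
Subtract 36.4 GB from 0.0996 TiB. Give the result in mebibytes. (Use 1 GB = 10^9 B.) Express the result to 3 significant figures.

0.0996 TiB = 104438 MiB and 36.4 GB = 34713.7 MiB.
104438 − 34713.7 ≈ 69700 MiB.

69700 mebibytes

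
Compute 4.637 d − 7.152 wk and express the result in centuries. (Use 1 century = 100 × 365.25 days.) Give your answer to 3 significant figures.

-0.00124 century

4.637 d = 0.000126954 century and 7.152 wk = 0.00137068 century.
0.000126954 − 0.00137068 ≈ -0.00124 century.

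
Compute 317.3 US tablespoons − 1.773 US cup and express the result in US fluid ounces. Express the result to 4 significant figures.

144.5 US fl oz

317.3 US tbsp = 158.650 US fl oz and 1.773 US cup = 14.1840 US fl oz.
158.650 − 14.1840 ≈ 144.5 US fl oz.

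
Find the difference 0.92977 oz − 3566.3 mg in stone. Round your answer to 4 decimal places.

0.0036 stone

0.92977 oz = 0.00415076 st and 3566.3 mg = 0.000561596 st.
0.00415076 − 0.000561596 ≈ 0.0036 st.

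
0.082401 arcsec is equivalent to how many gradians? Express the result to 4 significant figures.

1 arcsec = 0.000308642 grad.
So 0.082401 × 0.000308642 ≈ 2.543 × 10^-5 grad.

2.543 × 10^-5 grad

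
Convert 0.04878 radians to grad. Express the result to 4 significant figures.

3.105 gradians

1 rad = 63.6620 gradians.
0.04878 × 63.6620 ≈ 3.105 grad.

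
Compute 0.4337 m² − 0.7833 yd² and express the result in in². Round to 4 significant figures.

-342.9 square inches

0.4337 m² = 672.236 in² and 0.7833 yd² = 1015.16 in².
672.236 − 1015.16 ≈ -342.9 in².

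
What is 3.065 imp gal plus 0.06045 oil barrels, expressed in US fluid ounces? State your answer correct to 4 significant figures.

796.1 US fluid ounces

3.065 imp gal = 471.157 US fl oz and 0.06045 bbl = 324.979 US fl oz.
471.157 + 324.979 ≈ 796.1 US fl oz.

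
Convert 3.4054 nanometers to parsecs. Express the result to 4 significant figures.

1 nm = 3.24078e-26 pc.
3.4054 × 3.24078e-26 ≈ 1.104e-25 pc.

1.104e-25 pc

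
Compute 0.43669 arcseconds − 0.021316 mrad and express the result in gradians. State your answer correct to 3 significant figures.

0.43669 arcsec = 0.000134781 grad and 0.021316 mrad = 0.00135702 grad.
0.000134781 − 0.00135702 ≈ -0.00122 grad.

-0.00122 grad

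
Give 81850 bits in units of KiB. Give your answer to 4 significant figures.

1 bit = 0.000122070 KiB.
So 81850 × 0.000122070 ≈ 9.991 KiB.

9.991 kibibytes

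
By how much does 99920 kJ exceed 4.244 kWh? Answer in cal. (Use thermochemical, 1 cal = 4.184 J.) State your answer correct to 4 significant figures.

99920 kJ = 2.38815e+7 cal and 4.244 kWh = 3.65163e+6 cal.
2.38815e+7 − 3.65163e+6 ≈ 2.023e+7 cal.

2.023e+7 cal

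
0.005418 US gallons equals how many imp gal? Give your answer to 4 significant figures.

1 US gal = 0.832674 imp gal.
So 0.005418 × 0.832674 ≈ 0.004511 imp gal.

0.004511 imperial gallons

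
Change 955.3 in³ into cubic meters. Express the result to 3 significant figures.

1 in³ = 1.63871e-5 m³.
Then 955.3 × 1.63871e-5 ≈ 0.0157 m³.

0.0157 cubic meters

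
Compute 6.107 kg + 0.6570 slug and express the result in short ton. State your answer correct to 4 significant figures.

0.01730 short tons

6.107 kg = 0.00673182 short ton and 0.6570 slug = 0.0105692 short ton.
0.00673182 + 0.0105692 ≈ 0.01730 short ton.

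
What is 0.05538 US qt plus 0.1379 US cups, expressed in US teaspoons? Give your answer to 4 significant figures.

17.25 US tsp

0.05538 US qt = 10.6330 US tsp and 0.1379 US cup = 6.61920 US tsp.
10.6330 + 6.61920 ≈ 17.25 US tsp.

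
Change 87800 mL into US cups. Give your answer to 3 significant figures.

1 milliliter = 0.00422675 US cups.
So 87800 × 0.00422675 ≈ 371 US cup.

371 US cup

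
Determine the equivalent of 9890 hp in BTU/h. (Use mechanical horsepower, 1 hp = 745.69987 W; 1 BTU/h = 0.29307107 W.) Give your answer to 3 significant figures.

2.52 × 10^7 BTU per hour

1 hp = 2544.43 BTU/h.
Then 9890 × 2544.43 ≈ 2.52 × 10^7 BTU/h.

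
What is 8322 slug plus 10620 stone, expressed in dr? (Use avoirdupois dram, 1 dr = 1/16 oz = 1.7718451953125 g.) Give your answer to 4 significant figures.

8322 slug = 6.85446e+7 dr and 10620 st = 3.80621e+7 dr.
6.85446e+7 + 3.80621e+7 ≈ 1.066e+8 dr.

1.066e+8 dr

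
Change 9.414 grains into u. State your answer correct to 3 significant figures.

3.67 × 10^23 atomic mass units

1 grain = 3.90228 × 10^22 atomic mass units.
Thus 9.414 × 3.90228 × 10^22 ≈ 3.67 × 10^23 u.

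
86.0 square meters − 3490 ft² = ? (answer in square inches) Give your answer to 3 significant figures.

-369000 in²

86.0 m² = 133300 in² and 3490 ft² = 502560 in².
133300 − 502560 ≈ -369000 in².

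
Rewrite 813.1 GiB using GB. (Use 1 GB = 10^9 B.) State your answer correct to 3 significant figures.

1 gibibyte = 1.07374 gigabytes.
So 813.1 × 1.07374 ≈ 873 GB.

873 GB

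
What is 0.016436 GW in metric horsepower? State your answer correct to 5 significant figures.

22347 PS

1 GW = 1.35962e+6 PS.
So 0.016436 × 1.35962e+6 ≈ 22347 PS.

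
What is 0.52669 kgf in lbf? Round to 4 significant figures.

1.161 pounds-force

1 kilogram-force = 2.20462 lbf.
0.52669 × 2.20462 ≈ 1.161 lbf.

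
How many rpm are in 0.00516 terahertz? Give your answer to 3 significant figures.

1 THz = 6.00000 × 10^13 revolutions per minute.
Then 0.00516 × 6.00000 × 10^13 ≈ 3.10 × 10^11 rpm.

3.10 × 10^11 rpm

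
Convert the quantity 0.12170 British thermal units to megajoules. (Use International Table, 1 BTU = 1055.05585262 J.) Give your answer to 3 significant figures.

1 British thermal unit = 0.00105506 megajoules.
So 0.12170 × 0.00105506 ≈ 0.000128 MJ.

0.000128 MJ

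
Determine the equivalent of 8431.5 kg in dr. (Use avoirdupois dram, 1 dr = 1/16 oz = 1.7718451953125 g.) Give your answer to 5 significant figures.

1 kg = 564.383 dr.
Then 8431.5 × 564.383 ≈ 4.7586e+6 dr.

4.7586e+6 dr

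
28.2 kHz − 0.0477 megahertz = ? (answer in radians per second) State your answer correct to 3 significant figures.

-123000 rad/s

28.2 kHz = 177186 rad/s and 0.0477 MHz = 299708 rad/s.
177186 − 299708 ≈ -123000 rad/s.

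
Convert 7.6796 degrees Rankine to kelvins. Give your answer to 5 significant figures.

4.2664 K

°R = K × 9/5.
Applying the formula gives 4.2664 K.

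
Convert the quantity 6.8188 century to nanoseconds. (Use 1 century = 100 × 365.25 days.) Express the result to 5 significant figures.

2.1518 × 10^19 ns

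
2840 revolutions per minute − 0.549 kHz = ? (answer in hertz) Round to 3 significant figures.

-502 Hz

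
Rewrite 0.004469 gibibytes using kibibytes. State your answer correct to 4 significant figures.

4686 KiB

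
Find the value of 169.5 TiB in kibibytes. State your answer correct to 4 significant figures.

1.820e+11 kibibytes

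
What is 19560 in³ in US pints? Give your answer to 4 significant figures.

1 in³ = 0.0346320 US pints.
Thus 19560 × 0.0346320 ≈ 677.4 US pt.

677.4 US pints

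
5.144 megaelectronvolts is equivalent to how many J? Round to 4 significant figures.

8.242e-13 J

1 megaelectronvolt = 1.60218e-13 J.
5.144 × 1.60218e-13 ≈ 8.242e-13 J.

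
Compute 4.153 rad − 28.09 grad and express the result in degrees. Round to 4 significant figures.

212.7 °

4.153 rad = 237.949 ° and 28.09 grad = 25.2810 °.
237.949 − 25.2810 ≈ 212.7 °.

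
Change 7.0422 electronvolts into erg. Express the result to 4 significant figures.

1.128 × 10^-11 erg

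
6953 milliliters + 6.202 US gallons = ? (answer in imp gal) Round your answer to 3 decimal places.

6953 mL = 1.52945 imp gal and 6.202 US gal = 5.16425 imp gal.
1.52945 + 5.16425 ≈ 6.694 imp gal.

6.694 imperial gallons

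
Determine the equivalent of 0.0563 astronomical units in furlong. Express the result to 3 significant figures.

4.19e+7 furlongs

1 astronomical unit = 7.43646e+8 furlong.
Then 0.0563 × 7.43646e+8 ≈ 4.19e+7 furlong.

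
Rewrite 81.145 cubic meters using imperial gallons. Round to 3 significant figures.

1 m³ = 219.969 imperial gallons.
So 81.145 × 219.969 ≈ 17800 imp gal.

17800 imperial gallons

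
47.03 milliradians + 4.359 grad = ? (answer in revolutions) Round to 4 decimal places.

0.0184 rev

47.03 mrad = 0.00748506 rev and 4.359 grad = 0.0108975 rev.
0.00748506 + 0.0108975 ≈ 0.0184 rev.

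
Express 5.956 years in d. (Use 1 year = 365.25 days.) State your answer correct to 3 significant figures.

2180 d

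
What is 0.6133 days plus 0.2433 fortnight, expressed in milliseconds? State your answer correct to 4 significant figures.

3.473 × 10^8 milliseconds

0.6133 d = 5.29891 × 10^7 ms and 0.2433 fortnight = 2.94296 × 10^8 ms.
5.29891 × 10^7 + 2.94296 × 10^8 ≈ 3.473 × 10^8 ms.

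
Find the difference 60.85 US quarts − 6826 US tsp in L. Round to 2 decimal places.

23.94 liters

60.85 US qt = 57.5856 L and 6826 US tsp = 33.6448 L.
57.5856 − 33.6448 ≈ 23.94 L.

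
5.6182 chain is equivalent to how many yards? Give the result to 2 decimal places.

1 chain = 22.0000 yards.
Then 5.6182 × 22.0000 ≈ 123.60 yd.

123.60 yards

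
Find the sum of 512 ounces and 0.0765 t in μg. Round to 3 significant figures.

9.10e+10 μg

512 oz = 1.45150e+10 μg and 0.0765 t = 7.65000e+10 μg.
1.45150e+10 + 7.65000e+10 ≈ 9.10e+10 μg.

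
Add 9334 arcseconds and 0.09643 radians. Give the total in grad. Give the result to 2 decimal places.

9.02 grad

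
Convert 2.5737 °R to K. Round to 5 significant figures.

°R = K × 9/5.
Applying the formula gives 1.4298 K.

1.4298 K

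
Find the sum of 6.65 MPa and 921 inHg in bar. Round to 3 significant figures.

97.7 bar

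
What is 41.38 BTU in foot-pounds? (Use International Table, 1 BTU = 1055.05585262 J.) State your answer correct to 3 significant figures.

1 British thermal unit = 778.169 ft·lbf.
Thus 41.38 × 778.169 ≈ 32200 ft·lbf.

32200 ft·lbf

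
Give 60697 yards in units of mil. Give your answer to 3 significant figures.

1 yard = 36000.0 mils.
60697 × 36000.0 ≈ 2.19e+9 mil.

2.19e+9 mils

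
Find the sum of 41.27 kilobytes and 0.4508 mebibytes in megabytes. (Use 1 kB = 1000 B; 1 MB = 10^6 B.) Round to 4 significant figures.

0.5140 MB

41.27 kB = 0.0412700 MB and 0.4508 MiB = 0.472698 MB.
0.0412700 + 0.472698 ≈ 0.5140 MB.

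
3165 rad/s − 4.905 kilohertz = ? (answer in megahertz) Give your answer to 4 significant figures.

-0.004401 megahertz

3165 rad/s = 0.000503725 MHz and 4.905 kHz = 0.00490500 MHz.
0.000503725 − 0.00490500 ≈ -0.004401 MHz.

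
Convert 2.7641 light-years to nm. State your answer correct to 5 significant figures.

2.6150e+25 nanometers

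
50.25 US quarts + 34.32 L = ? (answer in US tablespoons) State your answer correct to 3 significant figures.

50.25 US qt = 3216.00 US tbsp and 34.32 L = 2320.99 US tbsp.
3216.00 + 2320.99 ≈ 5540 US tbsp.

5540 US tbsp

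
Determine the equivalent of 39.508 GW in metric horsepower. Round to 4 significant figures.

1 GW = 1.35962e+6 metric horsepower.
So 39.508 × 1.35962e+6 ≈ 5.372e+7 PS.

5.372e+7 PS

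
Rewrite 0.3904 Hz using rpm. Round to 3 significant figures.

1 hertz = 60.0000 rpm.
Then 0.3904 × 60.0000 ≈ 23.4 rpm.

23.4 rpm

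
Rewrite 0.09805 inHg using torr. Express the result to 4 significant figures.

1 inch of mercury = 25.4000 torr.
So 0.09805 × 25.4000 ≈ 2.490 torr.

2.490 torr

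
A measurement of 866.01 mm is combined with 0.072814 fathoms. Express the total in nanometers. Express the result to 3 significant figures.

9.99 × 10^8 nm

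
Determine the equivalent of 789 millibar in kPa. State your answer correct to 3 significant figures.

78.9 kPa

1 millibar = 0.100000 kPa.
Then 789 × 0.100000 ≈ 78.9 kPa.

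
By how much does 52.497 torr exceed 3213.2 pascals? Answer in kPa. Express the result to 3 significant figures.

3.79 kilopascals

52.497 torr = 6.99902 kPa and 3213.2 Pa = 3.21320 kPa.
6.99902 − 3.21320 ≈ 3.79 kPa.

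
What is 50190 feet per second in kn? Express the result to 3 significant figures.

29700 kn

1 foot per second = 0.592484 kn.
Thus 50190 × 0.592484 ≈ 29700 kn.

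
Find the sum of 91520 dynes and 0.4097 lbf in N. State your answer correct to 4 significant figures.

91520 dyn = 0.915200 N and 0.4097 lbf = 1.82244 N.
0.915200 + 1.82244 ≈ 2.738 N.

2.738 N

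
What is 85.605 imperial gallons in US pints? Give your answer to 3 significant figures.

822 US pt

1 imp gal = 9.60760 US pt.
85.605 × 9.60760 ≈ 822 US pt.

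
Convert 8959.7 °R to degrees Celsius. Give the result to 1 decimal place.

°R = (°C + 273.15) × 9/5.
Applying the formula gives 4704.5 °C.

4704.5 °C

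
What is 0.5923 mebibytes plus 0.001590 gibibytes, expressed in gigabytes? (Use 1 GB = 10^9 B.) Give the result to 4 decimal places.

0.0023 gigabytes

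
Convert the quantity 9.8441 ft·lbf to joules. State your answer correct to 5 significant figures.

13.347 joules

1 foot-pound = 1.35582 joules.
9.8441 × 1.35582 ≈ 13.347 J.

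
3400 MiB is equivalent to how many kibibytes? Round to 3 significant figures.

1 MiB = 1024.00 KiB.
Then 3400 × 1024.00 ≈ 3.48e+6 KiB.

3.48e+6 kibibytes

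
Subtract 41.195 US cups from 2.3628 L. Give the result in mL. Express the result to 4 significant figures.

-7383 milliliters

2.3628 L = 2362.80 mL and 41.195 US cup = 9746.25 mL.
2362.80 − 9746.25 ≈ -7383 mL.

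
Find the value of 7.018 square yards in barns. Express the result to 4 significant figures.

1 square yard = 8.36127e+27 barn.
Then 7.018 × 8.36127e+27 ≈ 5.868e+28 barn.

5.868e+28 barn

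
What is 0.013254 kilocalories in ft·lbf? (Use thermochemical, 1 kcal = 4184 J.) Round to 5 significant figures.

1 kilocalorie = 3085.96 ft·lbf.
So 0.013254 × 3085.96 ≈ 40.901 ft·lbf.

40.901 ft·lbf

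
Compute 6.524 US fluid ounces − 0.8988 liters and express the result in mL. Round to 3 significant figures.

-706 milliliters

6.524 US fl oz = 192.938 mL and 0.8988 L = 898.800 mL.
192.938 − 898.800 ≈ -706 mL.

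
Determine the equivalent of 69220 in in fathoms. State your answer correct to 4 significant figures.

1 inch = 0.0138889 fathoms.
Thus 69220 × 0.0138889 ≈ 961.4 fathom.

961.4 fathom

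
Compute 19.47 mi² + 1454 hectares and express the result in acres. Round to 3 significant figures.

19.47 mi² = 12460.8 acre and 1454 ha = 3592.91 acre.
12460.8 + 3592.91 ≈ 16100 acre.

16100 acre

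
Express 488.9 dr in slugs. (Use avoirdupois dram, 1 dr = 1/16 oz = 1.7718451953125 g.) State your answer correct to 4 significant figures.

1 dr = 0.000121410 slug.
488.9 × 0.000121410 ≈ 0.05936 slug.

0.05936 slug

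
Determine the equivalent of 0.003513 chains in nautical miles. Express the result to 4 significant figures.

1 chain = 0.0108622 nmi.
0.003513 × 0.0108622 ≈ 3.816 × 10^-5 nmi.

3.816 × 10^-5 nmi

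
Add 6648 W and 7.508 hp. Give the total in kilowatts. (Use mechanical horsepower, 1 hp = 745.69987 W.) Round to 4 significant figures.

12.25 kW

6648 W = 6.64800 kW and 7.508 hp = 5.59871 kW.
6.64800 + 5.59871 ≈ 12.25 kW.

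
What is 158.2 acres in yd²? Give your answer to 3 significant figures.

766000 square yards

1 acre = 4840.00 yd².
Thus 158.2 × 4840.00 ≈ 766000 yd².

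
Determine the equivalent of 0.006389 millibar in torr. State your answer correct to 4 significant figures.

0.004792 torr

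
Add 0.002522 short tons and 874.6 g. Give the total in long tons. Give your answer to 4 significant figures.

0.003113 long ton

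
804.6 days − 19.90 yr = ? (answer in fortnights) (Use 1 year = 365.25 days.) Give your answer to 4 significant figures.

804.6 d = 57.4714 fortnight and 19.90 yr = 519.177 fortnight.
57.4714 − 519.177 ≈ -461.7 fortnight.

-461.7 fortnights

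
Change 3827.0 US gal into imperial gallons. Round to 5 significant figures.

3186.6 imp gal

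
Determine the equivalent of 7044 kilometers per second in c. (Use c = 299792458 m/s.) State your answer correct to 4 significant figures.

0.02350 c

1 kilometer per second = 3.33564 × 10^-6 c.
7044 × 3.33564 × 10^-6 ≈ 0.02350 c.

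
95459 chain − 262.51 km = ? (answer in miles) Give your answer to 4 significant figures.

1030 mi

95459 chain = 1193.24 mi and 262.51 km = 163.116 mi.
1193.24 − 163.116 ≈ 1030 mi.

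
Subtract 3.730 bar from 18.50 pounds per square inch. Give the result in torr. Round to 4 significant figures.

-1841 torr

18.50 psi = 956.726 torr and 3.730 bar = 2797.73 torr.
956.726 − 2797.73 ≈ -1841 torr.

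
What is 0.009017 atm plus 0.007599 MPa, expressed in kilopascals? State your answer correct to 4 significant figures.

8.513 kilopascals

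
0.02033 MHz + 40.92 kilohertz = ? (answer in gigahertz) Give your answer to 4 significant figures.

6.125 × 10^-5 gigahertz

0.02033 MHz = 2.03300 × 10^-5 GHz and 40.92 kHz = 4.09200 × 10^-5 GHz.
2.03300 × 10^-5 + 4.09200 × 10^-5 ≈ 6.125 × 10^-5 GHz.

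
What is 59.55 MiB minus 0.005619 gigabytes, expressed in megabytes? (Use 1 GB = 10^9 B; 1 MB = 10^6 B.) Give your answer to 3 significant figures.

59.55 MiB = 62.4427 MB and 0.005619 GB = 5.61900 MB.
62.4427 − 5.61900 ≈ 56.8 MB.

56.8 MB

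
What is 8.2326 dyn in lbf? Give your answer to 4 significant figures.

1 dyn = 2.24809e-6 lbf.
Then 8.2326 × 2.24809e-6 ≈ 1.851e-5 lbf.

1.851e-5 pounds-force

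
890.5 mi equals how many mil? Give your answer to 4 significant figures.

1 mile = 6.33600e+7 mils.
Then 890.5 × 6.33600e+7 ≈ 5.642e+10 mil.

5.642e+10 mil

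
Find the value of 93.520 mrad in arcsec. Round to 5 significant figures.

1 mrad = 206.265 arcsec.
Thus 93.520 × 206.265 ≈ 19290 arcsec.

19290 arcsec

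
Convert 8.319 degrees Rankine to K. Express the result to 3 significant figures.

°R = K × 9/5.
Applying the formula gives 4.62 K.

4.62 kelvins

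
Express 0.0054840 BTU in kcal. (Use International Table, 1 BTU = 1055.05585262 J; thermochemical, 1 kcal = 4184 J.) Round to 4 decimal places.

1 British thermal unit = 0.252164 kilocalories.
Then 0.0054840 × 0.252164 ≈ 0.0014 kcal.

0.0014 kcal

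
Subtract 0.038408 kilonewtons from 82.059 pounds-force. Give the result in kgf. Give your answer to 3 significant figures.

82.059 lbf = 37.2213 kgf and 0.038408 kN = 3.91653 kgf.
37.2213 − 3.91653 ≈ 33.3 kgf.

33.3 kgf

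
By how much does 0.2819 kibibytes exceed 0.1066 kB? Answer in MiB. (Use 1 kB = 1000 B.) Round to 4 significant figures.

0.2819 KiB = 0.000275293 MiB and 0.1066 kB = 0.000101662 MiB.
0.000275293 − 0.000101662 ≈ 0.0001736 MiB.

0.0001736 mebibytes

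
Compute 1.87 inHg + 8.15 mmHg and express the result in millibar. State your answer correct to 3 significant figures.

74.2 mbar

1.87 inHg = 63.3255 mbar and 8.15 mmHg = 10.8658 mbar.
63.3255 + 10.8658 ≈ 74.2 mbar.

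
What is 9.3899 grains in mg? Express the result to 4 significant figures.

608.5 mg

1 gr = 64.7989 milligrams.
Then 9.3899 × 64.7989 ≈ 608.5 mg.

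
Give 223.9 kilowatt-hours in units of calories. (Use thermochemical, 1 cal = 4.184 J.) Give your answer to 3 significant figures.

1 kilowatt-hour = 860421 cal.
So 223.9 × 860421 ≈ 1.93e+8 cal.

1.93e+8 calories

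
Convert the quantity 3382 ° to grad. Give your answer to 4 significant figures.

3758 grad

1 ° = 1.11111 grad.
Then 3382 × 1.11111 ≈ 3758 grad.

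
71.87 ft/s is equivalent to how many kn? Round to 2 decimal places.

42.58 kn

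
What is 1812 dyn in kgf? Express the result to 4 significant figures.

1 dyne = 1.01972 × 10^-6 kilograms-force.
So 1812 × 1.01972 × 10^-6 ≈ 0.001848 kgf.

0.001848 kilograms-force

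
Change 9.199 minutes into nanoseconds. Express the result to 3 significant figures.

5.52e+11 ns

1 min = 6.00000e+10 nanoseconds.
Then 9.199 × 6.00000e+10 ≈ 5.52e+11 ns.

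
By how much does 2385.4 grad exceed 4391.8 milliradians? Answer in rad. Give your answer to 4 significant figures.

33.08 rad

2385.4 grad = 37.4698 rad and 4391.8 mrad = 4.39180 rad.
37.4698 − 4.39180 ≈ 33.08 rad.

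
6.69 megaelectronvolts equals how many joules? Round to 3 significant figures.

1.07 × 10^-12 J

1 megaelectronvolt = 1.60218 × 10^-13 J.
Thus 6.69 × 1.60218 × 10^-13 ≈ 1.07 × 10^-12 J.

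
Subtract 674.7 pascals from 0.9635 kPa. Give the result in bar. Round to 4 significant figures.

0.002888 bar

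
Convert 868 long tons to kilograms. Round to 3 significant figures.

882000 kg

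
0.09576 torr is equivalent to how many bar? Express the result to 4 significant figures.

0.0001277 bar

1 torr = 0.00133322 bar.
0.09576 × 0.00133322 ≈ 0.0001277 bar.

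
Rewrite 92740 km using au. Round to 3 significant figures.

1 km = 6.68459e-9 astronomical units.
92740 × 6.68459e-9 ≈ 0.000620 au.

0.000620 au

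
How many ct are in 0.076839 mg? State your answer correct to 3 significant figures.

0.000384 carats

1 milligram = 0.00500000 carats.
0.076839 × 0.00500000 ≈ 0.000384 ct.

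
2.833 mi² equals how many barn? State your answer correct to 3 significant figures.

1 square mile = 2.58999e+34 barns.
Then 2.833 × 2.58999e+34 ≈ 7.34e+34 barn.

7.34e+34 barns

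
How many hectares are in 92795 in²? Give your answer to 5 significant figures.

1 square inch = 6.45160 × 10^-8 ha.
So 92795 × 6.45160 × 10^-8 ≈ 0.0059868 ha.

0.0059868 ha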